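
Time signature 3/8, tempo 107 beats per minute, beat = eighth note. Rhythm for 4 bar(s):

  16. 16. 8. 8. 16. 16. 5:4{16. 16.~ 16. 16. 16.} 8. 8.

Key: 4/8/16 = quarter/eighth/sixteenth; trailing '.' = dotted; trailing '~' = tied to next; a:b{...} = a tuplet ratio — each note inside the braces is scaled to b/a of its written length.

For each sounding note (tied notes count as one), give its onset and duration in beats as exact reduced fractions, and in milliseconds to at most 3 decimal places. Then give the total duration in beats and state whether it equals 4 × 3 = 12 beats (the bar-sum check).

1) 0.0ms=0b +420.561ms=3/4b
2) 420.561ms=3/4b +420.561ms=3/4b
3) 841.121ms=3/2b +841.121ms=3/2b
4) 1682.243ms=3b +841.121ms=3/2b
5) 2523.364ms=9/2b +420.561ms=3/4b
6) 2943.925ms=21/4b +420.561ms=3/4b
7) 3364.486ms=6b +336.449ms=3/5b
8) 3700.935ms=33/5b +672.897ms=6/5b
9) 4373.832ms=39/5b +336.449ms=3/5b
10) 4710.28ms=42/5b +336.449ms=3/5b
11) 5046.729ms=9b +841.121ms=3/2b
12) 5887.85ms=21/2b +841.121ms=3/2b
Σ=12b of 12 (107bpm 3/8) — PASS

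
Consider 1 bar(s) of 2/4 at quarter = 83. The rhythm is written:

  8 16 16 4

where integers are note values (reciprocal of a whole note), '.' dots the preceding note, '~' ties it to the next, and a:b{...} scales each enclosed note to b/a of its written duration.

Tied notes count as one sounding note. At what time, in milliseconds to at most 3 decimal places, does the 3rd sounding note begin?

note 3 onset = 3/4b = 542.169ms

1. 0.0ms @ 0 + 361.446ms (1/2)
2. 361.446ms @ 1/2 + 180.723ms (1/4)
3. 542.169ms @ 3/4 + 180.723ms (1/4)
4. 722.892ms @ 1 + 722.892ms (1)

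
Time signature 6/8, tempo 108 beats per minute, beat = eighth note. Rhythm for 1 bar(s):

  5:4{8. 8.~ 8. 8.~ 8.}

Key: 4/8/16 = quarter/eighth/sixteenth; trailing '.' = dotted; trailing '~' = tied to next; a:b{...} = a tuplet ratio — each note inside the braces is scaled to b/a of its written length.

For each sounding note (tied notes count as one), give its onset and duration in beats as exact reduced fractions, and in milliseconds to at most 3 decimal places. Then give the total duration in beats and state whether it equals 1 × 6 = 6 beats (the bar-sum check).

1) 0.0ms=0b +666.667ms=6/5b
2) 666.667ms=6/5b +1333.333ms=12/5b
3) 2000.0ms=18/5b +1333.333ms=12/5b
Σ=6b of 6 (108bpm 6/8) — PASS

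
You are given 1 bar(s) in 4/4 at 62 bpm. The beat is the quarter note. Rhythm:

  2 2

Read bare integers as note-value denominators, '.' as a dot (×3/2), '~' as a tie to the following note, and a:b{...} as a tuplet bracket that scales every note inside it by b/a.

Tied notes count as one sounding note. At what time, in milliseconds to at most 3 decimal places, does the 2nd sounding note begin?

1. 0.0ms @ 0 + 1935.484ms (2)
2. 1935.484ms @ 2 + 1935.484ms (2)

note 2 onset = 2b = 1935.484ms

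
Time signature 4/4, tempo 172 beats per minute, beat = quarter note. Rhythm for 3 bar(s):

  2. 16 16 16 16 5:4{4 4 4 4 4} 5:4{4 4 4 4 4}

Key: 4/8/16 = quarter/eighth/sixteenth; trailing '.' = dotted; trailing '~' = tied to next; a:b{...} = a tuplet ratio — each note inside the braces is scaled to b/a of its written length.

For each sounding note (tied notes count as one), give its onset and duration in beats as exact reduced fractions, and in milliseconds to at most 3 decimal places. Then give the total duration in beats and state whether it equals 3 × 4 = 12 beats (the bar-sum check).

1) 0.0ms=0b +1046.512ms=3b
2) 1046.512ms=3b +87.209ms=1/4b
3) 1133.721ms=13/4b +87.209ms=1/4b
4) 1220.93ms=7/2b +87.209ms=1/4b
5) 1308.14ms=15/4b +87.209ms=1/4b
6) 1395.349ms=4b +279.07ms=4/5b
7) 1674.419ms=24/5b +279.07ms=4/5b
8) 1953.488ms=28/5b +279.07ms=4/5b
9) 2232.558ms=32/5b +279.07ms=4/5b
10) 2511.628ms=36/5b +279.07ms=4/5b
11) 2790.698ms=8b +279.07ms=4/5b
12) 3069.767ms=44/5b +279.07ms=4/5b
13) 3348.837ms=48/5b +279.07ms=4/5b
14) 3627.907ms=52/5b +279.07ms=4/5b
15) 3906.977ms=56/5b +279.07ms=4/5b
Σ=12b of 12 (172bpm 4/4) — PASS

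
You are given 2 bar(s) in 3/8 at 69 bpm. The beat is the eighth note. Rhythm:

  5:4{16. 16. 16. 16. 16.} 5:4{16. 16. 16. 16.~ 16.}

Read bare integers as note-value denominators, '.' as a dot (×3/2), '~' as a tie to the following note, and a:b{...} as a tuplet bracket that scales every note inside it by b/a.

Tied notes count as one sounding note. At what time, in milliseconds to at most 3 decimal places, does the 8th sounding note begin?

note 8 onset = 21/5b = 3652.174ms

1. 0.0ms @ 0 + 521.739ms (3/5)
2. 521.739ms @ 3/5 + 521.739ms (3/5)
3. 1043.478ms @ 6/5 + 521.739ms (3/5)
4. 1565.217ms @ 9/5 + 521.739ms (3/5)
5. 2086.957ms @ 12/5 + 521.739ms (3/5)
6. 2608.696ms @ 3 + 521.739ms (3/5)
7. 3130.435ms @ 18/5 + 521.739ms (3/5)
8. 3652.174ms @ 21/5 + 521.739ms (3/5)
9. 4173.913ms @ 24/5 + 1043.478ms (6/5)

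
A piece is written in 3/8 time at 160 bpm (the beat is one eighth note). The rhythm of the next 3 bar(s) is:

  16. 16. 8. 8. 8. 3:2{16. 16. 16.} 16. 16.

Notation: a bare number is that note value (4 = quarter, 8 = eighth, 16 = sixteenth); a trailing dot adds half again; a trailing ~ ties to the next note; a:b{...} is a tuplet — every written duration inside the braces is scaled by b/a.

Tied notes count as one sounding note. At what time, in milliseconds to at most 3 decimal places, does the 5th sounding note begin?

1. 0.0ms @ 0 + 281.25ms (3/4)
2. 281.25ms @ 3/4 + 281.25ms (3/4)
3. 562.5ms @ 3/2 + 562.5ms (3/2)
4. 1125.0ms @ 3 + 562.5ms (3/2)
5. 1687.5ms @ 9/2 + 562.5ms (3/2)
6. 2250.0ms @ 6 + 187.5ms (1/2)
7. 2437.5ms @ 13/2 + 187.5ms (1/2)
8. 2625.0ms @ 7 + 187.5ms (1/2)
9. 2812.5ms @ 15/2 + 281.25ms (3/4)
10. 3093.75ms @ 33/4 + 281.25ms (3/4)

note 5 onset = 9/2b = 1687.5ms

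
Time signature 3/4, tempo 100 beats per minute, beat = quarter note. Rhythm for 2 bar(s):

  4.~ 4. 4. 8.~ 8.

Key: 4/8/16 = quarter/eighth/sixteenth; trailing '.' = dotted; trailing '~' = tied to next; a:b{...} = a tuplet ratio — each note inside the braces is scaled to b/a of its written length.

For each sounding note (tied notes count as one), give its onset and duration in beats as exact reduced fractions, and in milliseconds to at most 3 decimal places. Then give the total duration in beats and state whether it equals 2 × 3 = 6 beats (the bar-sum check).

1) 0.0ms=0b +1800.0ms=3b
2) 1800.0ms=3b +900.0ms=3/2b
3) 2700.0ms=9/2b +900.0ms=3/2b
Σ=6b of 6 (100bpm 3/4) — PASS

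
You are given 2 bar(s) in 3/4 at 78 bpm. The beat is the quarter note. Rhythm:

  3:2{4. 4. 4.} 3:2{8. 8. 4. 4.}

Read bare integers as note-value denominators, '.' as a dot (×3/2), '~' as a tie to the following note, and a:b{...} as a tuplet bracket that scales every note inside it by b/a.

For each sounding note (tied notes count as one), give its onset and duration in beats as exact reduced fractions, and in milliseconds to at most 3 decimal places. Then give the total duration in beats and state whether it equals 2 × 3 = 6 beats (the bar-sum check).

1) 0.0ms=0b +769.231ms=1b
2) 769.231ms=1b +769.231ms=1b
3) 1538.462ms=2b +769.231ms=1b
4) 2307.692ms=3b +384.615ms=1/2b
5) 2692.308ms=7/2b +384.615ms=1/2b
6) 3076.923ms=4b +769.231ms=1b
7) 3846.154ms=5b +769.231ms=1b
Σ=6b of 6 (78bpm 3/4) — PASS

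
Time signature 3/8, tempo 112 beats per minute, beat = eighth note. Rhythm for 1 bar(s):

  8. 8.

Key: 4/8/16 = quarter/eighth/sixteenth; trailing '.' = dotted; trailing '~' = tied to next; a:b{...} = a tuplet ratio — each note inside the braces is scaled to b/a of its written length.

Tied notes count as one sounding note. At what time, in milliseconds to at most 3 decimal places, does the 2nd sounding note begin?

1. 0.0ms @ 0 + 803.571ms (3/2)
2. 803.571ms @ 3/2 + 803.571ms (3/2)

note 2 onset = 3/2b = 803.571ms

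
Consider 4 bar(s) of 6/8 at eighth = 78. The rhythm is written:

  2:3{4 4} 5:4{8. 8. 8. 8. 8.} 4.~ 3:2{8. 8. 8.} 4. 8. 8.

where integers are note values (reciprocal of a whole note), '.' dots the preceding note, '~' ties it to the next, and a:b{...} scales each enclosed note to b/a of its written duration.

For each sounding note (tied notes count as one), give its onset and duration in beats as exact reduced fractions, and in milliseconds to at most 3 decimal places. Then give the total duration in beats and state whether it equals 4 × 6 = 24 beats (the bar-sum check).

1) 0.0ms=0b +2307.692ms=3b
2) 2307.692ms=3b +2307.692ms=3b
3) 4615.385ms=6b +923.077ms=6/5b
4) 5538.462ms=36/5b +923.077ms=6/5b
5) 6461.538ms=42/5b +923.077ms=6/5b
6) 7384.615ms=48/5b +923.077ms=6/5b
7) 8307.692ms=54/5b +923.077ms=6/5b
8) 9230.769ms=12b +3076.923ms=4b
9) 12307.692ms=16b +769.231ms=1b
10) 13076.923ms=17b +769.231ms=1b
11) 13846.154ms=18b +2307.692ms=3b
12) 16153.846ms=21b +1153.846ms=3/2b
13) 17307.692ms=45/2b +1153.846ms=3/2b
Σ=24b of 24 (78bpm 6/8) — PASS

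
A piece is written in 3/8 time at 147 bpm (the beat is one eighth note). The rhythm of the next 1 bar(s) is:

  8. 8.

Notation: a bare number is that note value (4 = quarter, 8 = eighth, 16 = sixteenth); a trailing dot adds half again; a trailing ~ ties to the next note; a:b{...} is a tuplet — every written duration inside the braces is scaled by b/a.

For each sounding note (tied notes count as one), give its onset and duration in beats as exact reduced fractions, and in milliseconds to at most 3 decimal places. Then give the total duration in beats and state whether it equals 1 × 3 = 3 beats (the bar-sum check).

1) 0.0ms=0b +612.245ms=3/2b
2) 612.245ms=3/2b +612.245ms=3/2b
Σ=3b of 3 (147bpm 3/8) — PASS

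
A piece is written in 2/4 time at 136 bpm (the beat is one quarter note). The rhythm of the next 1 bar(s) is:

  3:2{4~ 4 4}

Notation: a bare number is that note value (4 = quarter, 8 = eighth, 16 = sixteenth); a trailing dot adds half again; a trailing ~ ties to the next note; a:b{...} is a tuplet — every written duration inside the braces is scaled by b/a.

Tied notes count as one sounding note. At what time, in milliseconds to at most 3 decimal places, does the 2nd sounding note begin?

note 2 onset = 4/3b = 588.235ms

1. 0.0ms @ 0 + 588.235ms (4/3)
2. 588.235ms @ 4/3 + 294.118ms (2/3)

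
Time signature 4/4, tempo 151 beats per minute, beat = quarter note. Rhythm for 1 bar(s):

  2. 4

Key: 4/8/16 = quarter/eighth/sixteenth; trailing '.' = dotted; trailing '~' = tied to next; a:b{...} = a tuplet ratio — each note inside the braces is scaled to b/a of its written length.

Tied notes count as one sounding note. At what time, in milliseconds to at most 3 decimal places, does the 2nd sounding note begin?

note 2 onset = 3b = 1192.053ms

1. 0.0ms @ 0 + 1192.053ms (3)
2. 1192.053ms @ 3 + 397.351ms (1)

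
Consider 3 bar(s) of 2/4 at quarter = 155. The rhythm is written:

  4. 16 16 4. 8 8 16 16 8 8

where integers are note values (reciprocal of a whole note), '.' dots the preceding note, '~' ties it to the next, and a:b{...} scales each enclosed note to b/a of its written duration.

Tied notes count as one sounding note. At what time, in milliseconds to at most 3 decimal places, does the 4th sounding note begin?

note 4 onset = 2b = 774.194ms

1. 0.0ms @ 0 + 580.645ms (3/2)
2. 580.645ms @ 3/2 + 96.774ms (1/4)
3. 677.419ms @ 7/4 + 96.774ms (1/4)
4. 774.194ms @ 2 + 580.645ms (3/2)
5. 1354.839ms @ 7/2 + 193.548ms (1/2)
6. 1548.387ms @ 4 + 193.548ms (1/2)
7. 1741.935ms @ 9/2 + 96.774ms (1/4)
8. 1838.71ms @ 19/4 + 96.774ms (1/4)
9. 1935.484ms @ 5 + 193.548ms (1/2)
10. 2129.032ms @ 11/2 + 193.548ms (1/2)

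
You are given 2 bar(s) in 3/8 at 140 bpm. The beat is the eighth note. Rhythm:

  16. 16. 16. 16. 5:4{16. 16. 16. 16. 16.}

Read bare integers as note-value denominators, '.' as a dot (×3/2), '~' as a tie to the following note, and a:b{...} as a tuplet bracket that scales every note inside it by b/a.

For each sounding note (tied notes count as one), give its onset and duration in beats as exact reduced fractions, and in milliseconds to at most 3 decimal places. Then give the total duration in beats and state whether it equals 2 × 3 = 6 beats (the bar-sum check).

1) 0.0ms=0b +321.429ms=3/4b
2) 321.429ms=3/4b +321.429ms=3/4b
3) 642.857ms=3/2b +321.429ms=3/4b
4) 964.286ms=9/4b +321.429ms=3/4b
5) 1285.714ms=3b +257.143ms=3/5b
6) 1542.857ms=18/5b +257.143ms=3/5b
7) 1800.0ms=21/5b +257.143ms=3/5b
8) 2057.143ms=24/5b +257.143ms=3/5b
9) 2314.286ms=27/5b +257.143ms=3/5b
Σ=6b of 6 (140bpm 3/8) — PASS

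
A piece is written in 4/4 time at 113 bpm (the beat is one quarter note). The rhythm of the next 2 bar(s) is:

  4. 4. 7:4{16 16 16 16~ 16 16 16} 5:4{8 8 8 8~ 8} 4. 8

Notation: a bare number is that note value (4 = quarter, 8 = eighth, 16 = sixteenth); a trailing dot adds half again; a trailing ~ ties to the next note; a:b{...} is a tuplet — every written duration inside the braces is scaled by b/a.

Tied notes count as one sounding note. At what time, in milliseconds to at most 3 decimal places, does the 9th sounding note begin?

1. 0.0ms @ 0 + 796.46ms (3/2)
2. 796.46ms @ 3/2 + 796.46ms (3/2)
3. 1592.92ms @ 3 + 75.853ms (1/7)
4. 1668.774ms @ 22/7 + 75.853ms (1/7)
5. 1744.627ms @ 23/7 + 75.853ms (1/7)
6. 1820.48ms @ 24/7 + 151.707ms (2/7)
7. 1972.187ms @ 26/7 + 75.853ms (1/7)
8. 2048.04ms @ 27/7 + 75.853ms (1/7)
9. 2123.894ms @ 4 + 212.389ms (2/5)
10. 2336.283ms @ 22/5 + 212.389ms (2/5)
11. 2548.673ms @ 24/5 + 212.389ms (2/5)
12. 2761.062ms @ 26/5 + 424.779ms (4/5)
13. 3185.841ms @ 6 + 796.46ms (3/2)
14. 3982.301ms @ 15/2 + 265.487ms (1/2)

note 9 onset = 4b = 2123.894ms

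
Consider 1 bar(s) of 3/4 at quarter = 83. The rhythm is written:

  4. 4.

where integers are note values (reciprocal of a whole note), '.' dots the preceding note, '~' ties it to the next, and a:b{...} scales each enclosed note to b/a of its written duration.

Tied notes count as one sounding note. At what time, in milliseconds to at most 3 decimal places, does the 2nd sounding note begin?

1. 0.0ms @ 0 + 1084.337ms (3/2)
2. 1084.337ms @ 3/2 + 1084.337ms (3/2)

note 2 onset = 3/2b = 1084.337ms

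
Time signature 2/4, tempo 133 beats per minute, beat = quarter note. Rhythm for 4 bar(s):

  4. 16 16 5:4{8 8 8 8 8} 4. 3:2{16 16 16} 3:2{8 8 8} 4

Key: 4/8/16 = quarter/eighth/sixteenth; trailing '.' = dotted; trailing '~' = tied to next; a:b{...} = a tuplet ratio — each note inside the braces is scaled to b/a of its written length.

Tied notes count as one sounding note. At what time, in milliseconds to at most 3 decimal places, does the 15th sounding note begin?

1. 0.0ms @ 0 + 676.692ms (3/2)
2. 676.692ms @ 3/2 + 112.782ms (1/4)
3. 789.474ms @ 7/4 + 112.782ms (1/4)
4. 902.256ms @ 2 + 180.451ms (2/5)
5. 1082.707ms @ 12/5 + 180.451ms (2/5)
6. 1263.158ms @ 14/5 + 180.451ms (2/5)
7. 1443.609ms @ 16/5 + 180.451ms (2/5)
8. 1624.06ms @ 18/5 + 180.451ms (2/5)
9. 1804.511ms @ 4 + 676.692ms (3/2)
10. 2481.203ms @ 11/2 + 75.188ms (1/6)
11. 2556.391ms @ 17/3 + 75.188ms (1/6)
12. 2631.579ms @ 35/6 + 75.188ms (1/6)
13. 2706.767ms @ 6 + 150.376ms (1/3)
14. 2857.143ms @ 19/3 + 150.376ms (1/3)
15. 3007.519ms @ 20/3 + 150.376ms (1/3)
16. 3157.895ms @ 7 + 451.128ms (1)

note 15 onset = 20/3b = 3007.519ms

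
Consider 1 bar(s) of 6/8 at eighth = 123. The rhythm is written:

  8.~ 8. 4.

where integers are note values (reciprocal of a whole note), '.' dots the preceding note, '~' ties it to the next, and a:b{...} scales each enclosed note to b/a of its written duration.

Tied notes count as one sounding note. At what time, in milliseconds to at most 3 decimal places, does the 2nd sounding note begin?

1. 0.0ms @ 0 + 1463.415ms (3)
2. 1463.415ms @ 3 + 1463.415ms (3)

note 2 onset = 3b = 1463.415ms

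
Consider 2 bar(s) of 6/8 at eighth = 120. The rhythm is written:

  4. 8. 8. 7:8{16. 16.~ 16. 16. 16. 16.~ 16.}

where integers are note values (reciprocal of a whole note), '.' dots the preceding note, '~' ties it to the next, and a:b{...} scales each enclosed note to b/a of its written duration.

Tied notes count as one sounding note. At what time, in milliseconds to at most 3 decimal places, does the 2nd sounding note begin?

1. 0.0ms @ 0 + 1500.0ms (3)
2. 1500.0ms @ 3 + 750.0ms (3/2)
3. 2250.0ms @ 9/2 + 750.0ms (3/2)
4. 3000.0ms @ 6 + 428.571ms (6/7)
5. 3428.571ms @ 48/7 + 857.143ms (12/7)
6. 4285.714ms @ 60/7 + 428.571ms (6/7)
7. 4714.286ms @ 66/7 + 428.571ms (6/7)
8. 5142.857ms @ 72/7 + 857.143ms (12/7)

note 2 onset = 3b = 1500.0ms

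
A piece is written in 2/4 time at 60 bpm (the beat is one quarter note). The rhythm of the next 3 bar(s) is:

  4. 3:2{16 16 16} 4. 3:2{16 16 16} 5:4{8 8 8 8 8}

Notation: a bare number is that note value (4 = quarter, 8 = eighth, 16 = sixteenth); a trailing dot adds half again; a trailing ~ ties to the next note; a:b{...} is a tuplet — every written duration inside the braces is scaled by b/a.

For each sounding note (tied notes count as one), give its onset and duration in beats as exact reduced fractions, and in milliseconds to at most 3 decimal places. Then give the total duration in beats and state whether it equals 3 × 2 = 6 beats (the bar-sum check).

1) 0.0ms=0b +1500.0ms=3/2b
2) 1500.0ms=3/2b +166.667ms=1/6b
3) 1666.667ms=5/3b +166.667ms=1/6b
4) 1833.333ms=11/6b +166.667ms=1/6b
5) 2000.0ms=2b +1500.0ms=3/2b
6) 3500.0ms=7/2b +166.667ms=1/6b
7) 3666.667ms=11/3b +166.667ms=1/6b
8) 3833.333ms=23/6b +166.667ms=1/6b
9) 4000.0ms=4b +400.0ms=2/5b
10) 4400.0ms=22/5b +400.0ms=2/5b
11) 4800.0ms=24/5b +400.0ms=2/5b
12) 5200.0ms=26/5b +400.0ms=2/5b
13) 5600.0ms=28/5b +400.0ms=2/5b
Σ=6b of 6 (60bpm 2/4) — PASS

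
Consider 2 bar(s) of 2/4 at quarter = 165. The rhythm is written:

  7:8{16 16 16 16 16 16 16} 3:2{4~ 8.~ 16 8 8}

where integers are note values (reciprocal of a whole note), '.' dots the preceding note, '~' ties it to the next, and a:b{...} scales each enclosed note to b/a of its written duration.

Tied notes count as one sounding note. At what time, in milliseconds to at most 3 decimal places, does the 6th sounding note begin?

1. 0.0ms @ 0 + 103.896ms (2/7)
2. 103.896ms @ 2/7 + 103.896ms (2/7)
3. 207.792ms @ 4/7 + 103.896ms (2/7)
4. 311.688ms @ 6/7 + 103.896ms (2/7)
5. 415.584ms @ 8/7 + 103.896ms (2/7)
6. 519.481ms @ 10/7 + 103.896ms (2/7)
7. 623.377ms @ 12/7 + 103.896ms (2/7)
8. 727.273ms @ 2 + 484.848ms (4/3)
9. 1212.121ms @ 10/3 + 121.212ms (1/3)
10. 1333.333ms @ 11/3 + 121.212ms (1/3)

note 6 onset = 10/7b = 519.481ms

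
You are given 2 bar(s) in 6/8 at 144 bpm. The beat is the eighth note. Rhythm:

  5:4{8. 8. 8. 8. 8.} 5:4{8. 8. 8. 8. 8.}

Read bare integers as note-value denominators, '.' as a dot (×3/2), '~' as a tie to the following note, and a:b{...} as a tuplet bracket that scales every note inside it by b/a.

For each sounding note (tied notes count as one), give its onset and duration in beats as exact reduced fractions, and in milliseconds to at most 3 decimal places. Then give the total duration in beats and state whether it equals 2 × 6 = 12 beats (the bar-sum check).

1) 0.0ms=0b +500.0ms=6/5b
2) 500.0ms=6/5b +500.0ms=6/5b
3) 1000.0ms=12/5b +500.0ms=6/5b
4) 1500.0ms=18/5b +500.0ms=6/5b
5) 2000.0ms=24/5b +500.0ms=6/5b
6) 2500.0ms=6b +500.0ms=6/5b
7) 3000.0ms=36/5b +500.0ms=6/5b
8) 3500.0ms=42/5b +500.0ms=6/5b
9) 4000.0ms=48/5b +500.0ms=6/5b
10) 4500.0ms=54/5b +500.0ms=6/5b
Σ=12b of 12 (144bpm 6/8) — PASS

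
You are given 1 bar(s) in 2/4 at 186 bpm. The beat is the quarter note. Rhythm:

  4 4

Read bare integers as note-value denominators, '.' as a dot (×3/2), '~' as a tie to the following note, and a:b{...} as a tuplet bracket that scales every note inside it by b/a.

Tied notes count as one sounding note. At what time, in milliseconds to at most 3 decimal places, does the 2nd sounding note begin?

1. 0.0ms @ 0 + 322.581ms (1)
2. 322.581ms @ 1 + 322.581ms (1)

note 2 onset = 1b = 322.581ms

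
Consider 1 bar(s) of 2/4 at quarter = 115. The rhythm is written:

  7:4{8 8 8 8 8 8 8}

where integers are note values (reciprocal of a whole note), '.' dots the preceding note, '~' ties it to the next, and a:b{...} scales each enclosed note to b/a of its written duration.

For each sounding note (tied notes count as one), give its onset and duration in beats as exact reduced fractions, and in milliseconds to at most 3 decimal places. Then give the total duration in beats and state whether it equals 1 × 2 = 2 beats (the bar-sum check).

1) 0.0ms=0b +149.068ms=2/7b
2) 149.068ms=2/7b +149.068ms=2/7b
3) 298.137ms=4/7b +149.068ms=2/7b
4) 447.205ms=6/7b +149.068ms=2/7b
5) 596.273ms=8/7b +149.068ms=2/7b
6) 745.342ms=10/7b +149.068ms=2/7b
7) 894.41ms=12/7b +149.068ms=2/7b
Σ=2b of 2 (115bpm 2/4) — PASS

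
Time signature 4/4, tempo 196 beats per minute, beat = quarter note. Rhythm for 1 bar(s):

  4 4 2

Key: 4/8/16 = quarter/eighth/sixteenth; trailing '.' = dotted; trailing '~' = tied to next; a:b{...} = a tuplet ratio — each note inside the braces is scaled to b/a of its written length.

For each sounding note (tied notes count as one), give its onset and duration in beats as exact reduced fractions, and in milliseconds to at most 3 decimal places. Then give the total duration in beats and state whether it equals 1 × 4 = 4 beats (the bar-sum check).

1) 0.0ms=0b +306.122ms=1b
2) 306.122ms=1b +306.122ms=1b
3) 612.245ms=2b +612.245ms=2b
Σ=4b of 4 (196bpm 4/4) — PASS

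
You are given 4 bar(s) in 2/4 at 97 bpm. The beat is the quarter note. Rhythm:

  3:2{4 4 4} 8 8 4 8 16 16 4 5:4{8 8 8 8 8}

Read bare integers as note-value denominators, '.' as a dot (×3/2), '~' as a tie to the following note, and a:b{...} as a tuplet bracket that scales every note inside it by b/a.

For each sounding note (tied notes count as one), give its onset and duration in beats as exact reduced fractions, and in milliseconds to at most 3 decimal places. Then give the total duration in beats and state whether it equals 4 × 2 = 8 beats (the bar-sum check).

1) 0.0ms=0b +412.371ms=2/3b
2) 412.371ms=2/3b +412.371ms=2/3b
3) 824.742ms=4/3b +412.371ms=2/3b
4) 1237.113ms=2b +309.278ms=1/2b
5) 1546.392ms=5/2b +309.278ms=1/2b
6) 1855.67ms=3b +618.557ms=1b
7) 2474.227ms=4b +309.278ms=1/2b
8) 2783.505ms=9/2b +154.639ms=1/4b
9) 2938.144ms=19/4b +154.639ms=1/4b
10) 3092.784ms=5b +618.557ms=1b
11) 3711.34ms=6b +247.423ms=2/5b
12) 3958.763ms=32/5b +247.423ms=2/5b
13) 4206.186ms=34/5b +247.423ms=2/5b
14) 4453.608ms=36/5b +247.423ms=2/5b
15) 4701.031ms=38/5b +247.423ms=2/5b
Σ=8b of 8 (97bpm 2/4) — PASS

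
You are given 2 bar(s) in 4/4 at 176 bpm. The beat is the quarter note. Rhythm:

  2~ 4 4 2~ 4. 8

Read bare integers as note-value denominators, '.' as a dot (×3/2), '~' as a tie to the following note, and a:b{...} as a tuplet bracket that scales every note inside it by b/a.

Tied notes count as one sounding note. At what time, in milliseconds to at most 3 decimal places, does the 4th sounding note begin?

note 4 onset = 15/2b = 2556.818ms

1. 0.0ms @ 0 + 1022.727ms (3)
2. 1022.727ms @ 3 + 340.909ms (1)
3. 1363.636ms @ 4 + 1193.182ms (7/2)
4. 2556.818ms @ 15/2 + 170.455ms (1/2)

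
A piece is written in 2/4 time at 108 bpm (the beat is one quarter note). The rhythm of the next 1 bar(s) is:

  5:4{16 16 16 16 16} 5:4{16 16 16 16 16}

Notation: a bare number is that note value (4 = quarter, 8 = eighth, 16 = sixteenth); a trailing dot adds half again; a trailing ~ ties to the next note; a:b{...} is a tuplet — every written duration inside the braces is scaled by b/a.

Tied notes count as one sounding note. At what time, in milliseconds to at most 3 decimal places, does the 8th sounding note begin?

note 8 onset = 7/5b = 777.778ms

1. 0.0ms @ 0 + 111.111ms (1/5)
2. 111.111ms @ 1/5 + 111.111ms (1/5)
3. 222.222ms @ 2/5 + 111.111ms (1/5)
4. 333.333ms @ 3/5 + 111.111ms (1/5)
5. 444.444ms @ 4/5 + 111.111ms (1/5)
6. 555.556ms @ 1 + 111.111ms (1/5)
7. 666.667ms @ 6/5 + 111.111ms (1/5)
8. 777.778ms @ 7/5 + 111.111ms (1/5)
9. 888.889ms @ 8/5 + 111.111ms (1/5)
10. 1000.0ms @ 9/5 + 111.111ms (1/5)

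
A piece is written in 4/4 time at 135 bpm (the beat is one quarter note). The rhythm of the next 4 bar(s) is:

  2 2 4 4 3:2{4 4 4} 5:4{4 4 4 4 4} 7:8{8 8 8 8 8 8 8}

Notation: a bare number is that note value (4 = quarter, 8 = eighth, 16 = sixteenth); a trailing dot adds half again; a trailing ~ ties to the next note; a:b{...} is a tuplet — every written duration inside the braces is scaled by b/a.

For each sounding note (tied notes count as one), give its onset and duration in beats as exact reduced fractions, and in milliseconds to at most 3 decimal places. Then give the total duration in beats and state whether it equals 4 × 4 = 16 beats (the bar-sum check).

1) 0.0ms=0b +888.889ms=2b
2) 888.889ms=2b +888.889ms=2b
3) 1777.778ms=4b +444.444ms=1b
4) 2222.222ms=5b +444.444ms=1b
5) 2666.667ms=6b +296.296ms=2/3b
6) 2962.963ms=20/3b +296.296ms=2/3b
7) 3259.259ms=22/3b +296.296ms=2/3b
8) 3555.556ms=8b +355.556ms=4/5b
9) 3911.111ms=44/5b +355.556ms=4/5b
10) 4266.667ms=48/5b +355.556ms=4/5b
11) 4622.222ms=52/5b +355.556ms=4/5b
12) 4977.778ms=56/5b +355.556ms=4/5b
13) 5333.333ms=12b +253.968ms=4/7b
14) 5587.302ms=88/7b +253.968ms=4/7b
15) 5841.27ms=92/7b +253.968ms=4/7b
16) 6095.238ms=96/7b +253.968ms=4/7b
17) 6349.206ms=100/7b +253.968ms=4/7b
18) 6603.175ms=104/7b +253.968ms=4/7b
19) 6857.143ms=108/7b +253.968ms=4/7b
Σ=16b of 16 (135bpm 4/4) — PASS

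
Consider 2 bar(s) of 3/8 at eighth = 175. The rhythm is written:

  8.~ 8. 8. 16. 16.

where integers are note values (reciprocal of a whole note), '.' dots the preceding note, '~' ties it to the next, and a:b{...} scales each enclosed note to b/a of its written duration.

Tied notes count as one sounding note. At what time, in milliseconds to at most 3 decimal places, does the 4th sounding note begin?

1. 0.0ms @ 0 + 1028.571ms (3)
2. 1028.571ms @ 3 + 514.286ms (3/2)
3. 1542.857ms @ 9/2 + 257.143ms (3/4)
4. 1800.0ms @ 21/4 + 257.143ms (3/4)

note 4 onset = 21/4b = 1800.0ms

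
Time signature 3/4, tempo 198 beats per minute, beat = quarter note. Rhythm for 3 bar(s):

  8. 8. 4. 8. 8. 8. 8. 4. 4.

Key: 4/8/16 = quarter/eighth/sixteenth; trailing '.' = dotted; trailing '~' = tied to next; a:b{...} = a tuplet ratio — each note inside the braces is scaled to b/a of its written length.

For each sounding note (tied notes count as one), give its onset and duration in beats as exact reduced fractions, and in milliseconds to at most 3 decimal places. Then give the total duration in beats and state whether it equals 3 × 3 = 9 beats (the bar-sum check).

1) 0.0ms=0b +227.273ms=3/4b
2) 227.273ms=3/4b +227.273ms=3/4b
3) 454.545ms=3/2b +454.545ms=3/2b
4) 909.091ms=3b +227.273ms=3/4b
5) 1136.364ms=15/4b +227.273ms=3/4b
6) 1363.636ms=9/2b +227.273ms=3/4b
7) 1590.909ms=21/4b +227.273ms=3/4b
8) 1818.182ms=6b +454.545ms=3/2b
9) 2272.727ms=15/2b +454.545ms=3/2b
Σ=9b of 9 (198bpm 3/4) — PASS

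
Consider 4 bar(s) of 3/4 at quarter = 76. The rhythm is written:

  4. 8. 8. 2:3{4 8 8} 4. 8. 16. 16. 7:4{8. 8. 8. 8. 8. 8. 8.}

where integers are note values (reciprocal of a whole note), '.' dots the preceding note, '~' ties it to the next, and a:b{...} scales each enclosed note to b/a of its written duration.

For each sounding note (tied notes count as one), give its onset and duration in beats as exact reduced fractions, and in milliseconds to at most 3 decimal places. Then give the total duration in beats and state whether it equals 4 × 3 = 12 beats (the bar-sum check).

1) 0.0ms=0b +1184.211ms=3/2b
2) 1184.211ms=3/2b +592.105ms=3/4b
3) 1776.316ms=9/4b +592.105ms=3/4b
4) 2368.421ms=3b +1184.211ms=3/2b
5) 3552.632ms=9/2b +592.105ms=3/4b
6) 4144.737ms=21/4b +592.105ms=3/4b
7) 4736.842ms=6b +1184.211ms=3/2b
8) 5921.053ms=15/2b +592.105ms=3/4b
9) 6513.158ms=33/4b +296.053ms=3/8b
10) 6809.211ms=69/8b +296.053ms=3/8b
11) 7105.263ms=9b +338.346ms=3/7b
12) 7443.609ms=66/7b +338.346ms=3/7b
13) 7781.955ms=69/7b +338.346ms=3/7b
14) 8120.301ms=72/7b +338.346ms=3/7b
15) 8458.647ms=75/7b +338.346ms=3/7b
16) 8796.992ms=78/7b +338.346ms=3/7b
17) 9135.338ms=81/7b +338.346ms=3/7b
Σ=12b of 12 (76bpm 3/4) — PASS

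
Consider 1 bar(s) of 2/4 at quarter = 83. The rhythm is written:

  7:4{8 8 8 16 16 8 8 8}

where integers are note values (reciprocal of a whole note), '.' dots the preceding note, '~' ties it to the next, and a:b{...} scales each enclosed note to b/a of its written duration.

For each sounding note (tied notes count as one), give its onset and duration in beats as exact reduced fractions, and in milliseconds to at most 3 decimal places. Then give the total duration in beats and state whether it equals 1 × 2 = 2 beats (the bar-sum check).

1) 0.0ms=0b +206.54ms=2/7b
2) 206.54ms=2/7b +206.54ms=2/7b
3) 413.081ms=4/7b +206.54ms=2/7b
4) 619.621ms=6/7b +103.27ms=1/7b
5) 722.892ms=1b +103.27ms=1/7b
6) 826.162ms=8/7b +206.54ms=2/7b
7) 1032.702ms=10/7b +206.54ms=2/7b
8) 1239.243ms=12/7b +206.54ms=2/7b
Σ=2b of 2 (83bpm 2/4) — PASS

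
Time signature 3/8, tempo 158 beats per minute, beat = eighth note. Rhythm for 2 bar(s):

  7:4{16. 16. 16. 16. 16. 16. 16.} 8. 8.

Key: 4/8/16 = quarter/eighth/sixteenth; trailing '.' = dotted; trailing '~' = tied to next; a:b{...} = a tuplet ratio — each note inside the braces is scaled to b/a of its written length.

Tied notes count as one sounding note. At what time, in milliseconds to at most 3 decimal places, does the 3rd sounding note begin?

note 3 onset = 6/7b = 325.497ms

1. 0.0ms @ 0 + 162.749ms (3/7)
2. 162.749ms @ 3/7 + 162.749ms (3/7)
3. 325.497ms @ 6/7 + 162.749ms (3/7)
4. 488.246ms @ 9/7 + 162.749ms (3/7)
5. 650.995ms @ 12/7 + 162.749ms (3/7)
6. 813.743ms @ 15/7 + 162.749ms (3/7)
7. 976.492ms @ 18/7 + 162.749ms (3/7)
8. 1139.241ms @ 3 + 569.62ms (3/2)
9. 1708.861ms @ 9/2 + 569.62ms (3/2)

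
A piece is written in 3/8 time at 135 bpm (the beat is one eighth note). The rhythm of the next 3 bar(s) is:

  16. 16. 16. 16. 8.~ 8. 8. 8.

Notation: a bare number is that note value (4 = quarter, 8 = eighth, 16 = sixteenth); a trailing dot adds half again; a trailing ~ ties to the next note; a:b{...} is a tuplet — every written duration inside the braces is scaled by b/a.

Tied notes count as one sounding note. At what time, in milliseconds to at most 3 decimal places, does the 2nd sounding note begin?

note 2 onset = 3/4b = 333.333ms

1. 0.0ms @ 0 + 333.333ms (3/4)
2. 333.333ms @ 3/4 + 333.333ms (3/4)
3. 666.667ms @ 3/2 + 333.333ms (3/4)
4. 1000.0ms @ 9/4 + 333.333ms (3/4)
5. 1333.333ms @ 3 + 1333.333ms (3)
6. 2666.667ms @ 6 + 666.667ms (3/2)
7. 3333.333ms @ 15/2 + 666.667ms (3/2)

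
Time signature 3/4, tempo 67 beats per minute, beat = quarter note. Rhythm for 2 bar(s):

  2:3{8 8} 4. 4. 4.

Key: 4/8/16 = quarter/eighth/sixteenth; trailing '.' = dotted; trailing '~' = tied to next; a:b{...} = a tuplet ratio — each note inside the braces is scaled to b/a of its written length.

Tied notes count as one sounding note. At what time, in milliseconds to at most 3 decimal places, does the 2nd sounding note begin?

note 2 onset = 3/4b = 671.642ms

1. 0.0ms @ 0 + 671.642ms (3/4)
2. 671.642ms @ 3/4 + 671.642ms (3/4)
3. 1343.284ms @ 3/2 + 1343.284ms (3/2)
4. 2686.567ms @ 3 + 1343.284ms (3/2)
5. 4029.851ms @ 9/2 + 1343.284ms (3/2)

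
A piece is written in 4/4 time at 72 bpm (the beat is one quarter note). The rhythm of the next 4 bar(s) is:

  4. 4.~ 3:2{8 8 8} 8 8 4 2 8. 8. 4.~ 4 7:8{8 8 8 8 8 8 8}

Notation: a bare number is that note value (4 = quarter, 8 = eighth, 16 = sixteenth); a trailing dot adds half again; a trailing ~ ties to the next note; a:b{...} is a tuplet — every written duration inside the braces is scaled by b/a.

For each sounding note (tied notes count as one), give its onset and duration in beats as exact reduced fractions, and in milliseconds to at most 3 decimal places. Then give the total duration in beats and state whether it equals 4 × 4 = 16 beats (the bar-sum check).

1) 0.0ms=0b +1250.0ms=3/2b
2) 1250.0ms=3/2b +1527.778ms=11/6b
3) 2777.778ms=10/3b +277.778ms=1/3b
4) 3055.556ms=11/3b +277.778ms=1/3b
5) 3333.333ms=4b +416.667ms=1/2b
6) 3750.0ms=9/2b +416.667ms=1/2b
7) 4166.667ms=5b +833.333ms=1b
8) 5000.0ms=6b +1666.667ms=2b
9) 6666.667ms=8b +625.0ms=3/4b
10) 7291.667ms=35/4b +625.0ms=3/4b
11) 7916.667ms=19/2b +2083.333ms=5/2b
12) 10000.0ms=12b +476.19ms=4/7b
13) 10476.19ms=88/7b +476.19ms=4/7b
14) 10952.381ms=92/7b +476.19ms=4/7b
15) 11428.571ms=96/7b +476.19ms=4/7b
16) 11904.762ms=100/7b +476.19ms=4/7b
17) 12380.952ms=104/7b +476.19ms=4/7b
18) 12857.143ms=108/7b +476.19ms=4/7b
Σ=16b of 16 (72bpm 4/4) — PASS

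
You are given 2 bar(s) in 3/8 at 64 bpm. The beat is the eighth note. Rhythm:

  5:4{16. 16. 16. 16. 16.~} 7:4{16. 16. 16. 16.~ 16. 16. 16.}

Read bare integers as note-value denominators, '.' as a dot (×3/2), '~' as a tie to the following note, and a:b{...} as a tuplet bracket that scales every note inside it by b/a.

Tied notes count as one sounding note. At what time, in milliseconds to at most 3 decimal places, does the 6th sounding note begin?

note 6 onset = 24/7b = 3214.286ms

1. 0.0ms @ 0 + 562.5ms (3/5)
2. 562.5ms @ 3/5 + 562.5ms (3/5)
3. 1125.0ms @ 6/5 + 562.5ms (3/5)
4. 1687.5ms @ 9/5 + 562.5ms (3/5)
5. 2250.0ms @ 12/5 + 964.286ms (36/35)
6. 3214.286ms @ 24/7 + 401.786ms (3/7)
7. 3616.071ms @ 27/7 + 401.786ms (3/7)
8. 4017.857ms @ 30/7 + 803.571ms (6/7)
9. 4821.429ms @ 36/7 + 401.786ms (3/7)
10. 5223.214ms @ 39/7 + 401.786ms (3/7)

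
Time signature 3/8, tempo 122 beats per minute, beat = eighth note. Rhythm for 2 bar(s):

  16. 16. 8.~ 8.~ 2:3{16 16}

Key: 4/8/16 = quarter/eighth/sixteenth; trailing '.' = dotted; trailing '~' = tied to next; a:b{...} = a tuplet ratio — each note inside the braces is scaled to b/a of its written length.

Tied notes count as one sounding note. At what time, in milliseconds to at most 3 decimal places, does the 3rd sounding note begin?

note 3 onset = 3/2b = 737.705ms

1. 0.0ms @ 0 + 368.852ms (3/4)
2. 368.852ms @ 3/4 + 368.852ms (3/4)
3. 737.705ms @ 3/2 + 1844.262ms (15/4)
4. 2581.967ms @ 21/4 + 368.852ms (3/4)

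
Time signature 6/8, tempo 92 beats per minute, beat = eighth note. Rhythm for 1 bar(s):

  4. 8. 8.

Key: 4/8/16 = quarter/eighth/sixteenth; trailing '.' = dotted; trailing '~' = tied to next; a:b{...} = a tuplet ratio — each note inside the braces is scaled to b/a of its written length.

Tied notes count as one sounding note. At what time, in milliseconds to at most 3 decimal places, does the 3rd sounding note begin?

note 3 onset = 9/2b = 2934.783ms

1. 0.0ms @ 0 + 1956.522ms (3)
2. 1956.522ms @ 3 + 978.261ms (3/2)
3. 2934.783ms @ 9/2 + 978.261ms (3/2)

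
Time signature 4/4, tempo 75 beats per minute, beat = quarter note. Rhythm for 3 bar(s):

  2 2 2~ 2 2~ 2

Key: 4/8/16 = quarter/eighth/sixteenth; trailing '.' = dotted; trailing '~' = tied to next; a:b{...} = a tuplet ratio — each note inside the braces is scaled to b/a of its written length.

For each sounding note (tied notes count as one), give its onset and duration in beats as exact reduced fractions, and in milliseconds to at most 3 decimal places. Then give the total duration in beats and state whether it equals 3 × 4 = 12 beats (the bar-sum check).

1) 0.0ms=0b +1600.0ms=2b
2) 1600.0ms=2b +1600.0ms=2b
3) 3200.0ms=4b +3200.0ms=4b
4) 6400.0ms=8b +3200.0ms=4b
Σ=12b of 12 (75bpm 4/4) — PASS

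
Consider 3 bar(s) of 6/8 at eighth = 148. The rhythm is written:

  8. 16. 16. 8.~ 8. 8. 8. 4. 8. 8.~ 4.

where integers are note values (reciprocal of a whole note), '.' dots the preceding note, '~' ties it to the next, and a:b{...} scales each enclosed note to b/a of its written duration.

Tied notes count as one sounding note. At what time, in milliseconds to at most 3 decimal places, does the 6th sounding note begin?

1. 0.0ms @ 0 + 608.108ms (3/2)
2. 608.108ms @ 3/2 + 304.054ms (3/4)
3. 912.162ms @ 9/4 + 304.054ms (3/4)
4. 1216.216ms @ 3 + 1216.216ms (3)
5. 2432.432ms @ 6 + 608.108ms (3/2)
6. 3040.541ms @ 15/2 + 608.108ms (3/2)
7. 3648.649ms @ 9 + 1216.216ms (3)
8. 4864.865ms @ 12 + 608.108ms (3/2)
9. 5472.973ms @ 27/2 + 1824.324ms (9/2)

note 6 onset = 15/2b = 3040.541ms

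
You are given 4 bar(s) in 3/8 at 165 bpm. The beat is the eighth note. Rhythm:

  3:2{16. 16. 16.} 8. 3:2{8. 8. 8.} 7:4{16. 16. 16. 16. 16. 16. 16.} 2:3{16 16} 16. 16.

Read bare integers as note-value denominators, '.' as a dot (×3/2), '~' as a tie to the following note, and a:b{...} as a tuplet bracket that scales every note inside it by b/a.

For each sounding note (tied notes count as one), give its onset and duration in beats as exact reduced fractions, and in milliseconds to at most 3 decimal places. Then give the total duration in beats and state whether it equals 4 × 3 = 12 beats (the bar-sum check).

1) 0.0ms=0b +181.818ms=1/2b
2) 181.818ms=1/2b +181.818ms=1/2b
3) 363.636ms=1b +181.818ms=1/2b
4) 545.455ms=3/2b +545.455ms=3/2b
5) 1090.909ms=3b +363.636ms=1b
6) 1454.545ms=4b +363.636ms=1b
7) 1818.182ms=5b +363.636ms=1b
8) 2181.818ms=6b +155.844ms=3/7b
9) 2337.662ms=45/7b +155.844ms=3/7b
10) 2493.506ms=48/7b +155.844ms=3/7b
11) 2649.351ms=51/7b +155.844ms=3/7b
12) 2805.195ms=54/7b +155.844ms=3/7b
13) 2961.039ms=57/7b +155.844ms=3/7b
14) 3116.883ms=60/7b +155.844ms=3/7b
15) 3272.727ms=9b +272.727ms=3/4b
16) 3545.455ms=39/4b +272.727ms=3/4b
17) 3818.182ms=21/2b +272.727ms=3/4b
18) 4090.909ms=45/4b +272.727ms=3/4b
Σ=12b of 12 (165bpm 3/8) — PASS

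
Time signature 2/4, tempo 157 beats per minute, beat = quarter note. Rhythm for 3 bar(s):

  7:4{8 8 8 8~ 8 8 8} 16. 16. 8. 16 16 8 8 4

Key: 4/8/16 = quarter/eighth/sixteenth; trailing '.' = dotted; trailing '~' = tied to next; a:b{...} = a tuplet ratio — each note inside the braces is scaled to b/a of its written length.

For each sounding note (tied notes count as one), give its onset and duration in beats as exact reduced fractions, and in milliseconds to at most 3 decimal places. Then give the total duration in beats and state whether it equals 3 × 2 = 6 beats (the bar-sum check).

1) 0.0ms=0b +109.19ms=2/7b
2) 109.19ms=2/7b +109.19ms=2/7b
3) 218.38ms=4/7b +109.19ms=2/7b
4) 327.571ms=6/7b +218.38ms=4/7b
5) 545.951ms=10/7b +109.19ms=2/7b
6) 655.141ms=12/7b +109.19ms=2/7b
7) 764.331ms=2b +143.312ms=3/8b
8) 907.643ms=19/8b +143.312ms=3/8b
9) 1050.955ms=11/4b +286.624ms=3/4b
10) 1337.58ms=7/2b +95.541ms=1/4b
11) 1433.121ms=15/4b +95.541ms=1/4b
12) 1528.662ms=4b +191.083ms=1/2b
13) 1719.745ms=9/2b +191.083ms=1/2b
14) 1910.828ms=5b +382.166ms=1b
Σ=6b of 6 (157bpm 2/4) — PASS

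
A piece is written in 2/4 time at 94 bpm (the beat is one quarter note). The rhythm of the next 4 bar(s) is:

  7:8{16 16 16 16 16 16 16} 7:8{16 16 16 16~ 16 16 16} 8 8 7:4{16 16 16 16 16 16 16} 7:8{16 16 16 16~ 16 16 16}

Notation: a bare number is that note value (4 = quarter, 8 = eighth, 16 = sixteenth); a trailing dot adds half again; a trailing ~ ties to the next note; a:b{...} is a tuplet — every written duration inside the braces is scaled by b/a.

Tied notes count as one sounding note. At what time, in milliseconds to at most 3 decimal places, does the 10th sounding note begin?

note 10 onset = 18/7b = 1641.337ms

1. 0.0ms @ 0 + 182.371ms (2/7)
2. 182.371ms @ 2/7 + 182.371ms (2/7)
3. 364.742ms @ 4/7 + 182.371ms (2/7)
4. 547.112ms @ 6/7 + 182.371ms (2/7)
5. 729.483ms @ 8/7 + 182.371ms (2/7)
6. 911.854ms @ 10/7 + 182.371ms (2/7)
7. 1094.225ms @ 12/7 + 182.371ms (2/7)
8. 1276.596ms @ 2 + 182.371ms (2/7)
9. 1458.967ms @ 16/7 + 182.371ms (2/7)
10. 1641.337ms @ 18/7 + 182.371ms (2/7)
11. 1823.708ms @ 20/7 + 364.742ms (4/7)
12. 2188.45ms @ 24/7 + 182.371ms (2/7)
13. 2370.821ms @ 26/7 + 182.371ms (2/7)
14. 2553.191ms @ 4 + 319.149ms (1/2)
15. 2872.34ms @ 9/2 + 319.149ms (1/2)
16. 3191.489ms @ 5 + 91.185ms (1/7)
17. 3282.675ms @ 36/7 + 91.185ms (1/7)
18. 3373.86ms @ 37/7 + 91.185ms (1/7)
19. 3465.046ms @ 38/7 + 91.185ms (1/7)
20. 3556.231ms @ 39/7 + 91.185ms (1/7)
21. 3647.416ms @ 40/7 + 91.185ms (1/7)
22. 3738.602ms @ 41/7 + 91.185ms (1/7)
23. 3829.787ms @ 6 + 182.371ms (2/7)
24. 4012.158ms @ 44/7 + 182.371ms (2/7)
25. 4194.529ms @ 46/7 + 182.371ms (2/7)
26. 4376.9ms @ 48/7 + 364.742ms (4/7)
27. 4741.641ms @ 52/7 + 182.371ms (2/7)
28. 4924.012ms @ 54/7 + 182.371ms (2/7)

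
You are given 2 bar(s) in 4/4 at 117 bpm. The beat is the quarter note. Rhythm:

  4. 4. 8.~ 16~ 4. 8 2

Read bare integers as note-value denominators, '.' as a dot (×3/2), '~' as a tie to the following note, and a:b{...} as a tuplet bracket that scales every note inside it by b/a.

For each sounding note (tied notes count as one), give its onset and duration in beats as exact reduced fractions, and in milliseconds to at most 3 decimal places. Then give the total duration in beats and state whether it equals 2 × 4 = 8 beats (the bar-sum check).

1) 0.0ms=0b +769.231ms=3/2b
2) 769.231ms=3/2b +769.231ms=3/2b
3) 1538.462ms=3b +1282.051ms=5/2b
4) 2820.513ms=11/2b +256.41ms=1/2b
5) 3076.923ms=6b +1025.641ms=2b
Σ=8b of 8 (117bpm 4/4) — PASS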